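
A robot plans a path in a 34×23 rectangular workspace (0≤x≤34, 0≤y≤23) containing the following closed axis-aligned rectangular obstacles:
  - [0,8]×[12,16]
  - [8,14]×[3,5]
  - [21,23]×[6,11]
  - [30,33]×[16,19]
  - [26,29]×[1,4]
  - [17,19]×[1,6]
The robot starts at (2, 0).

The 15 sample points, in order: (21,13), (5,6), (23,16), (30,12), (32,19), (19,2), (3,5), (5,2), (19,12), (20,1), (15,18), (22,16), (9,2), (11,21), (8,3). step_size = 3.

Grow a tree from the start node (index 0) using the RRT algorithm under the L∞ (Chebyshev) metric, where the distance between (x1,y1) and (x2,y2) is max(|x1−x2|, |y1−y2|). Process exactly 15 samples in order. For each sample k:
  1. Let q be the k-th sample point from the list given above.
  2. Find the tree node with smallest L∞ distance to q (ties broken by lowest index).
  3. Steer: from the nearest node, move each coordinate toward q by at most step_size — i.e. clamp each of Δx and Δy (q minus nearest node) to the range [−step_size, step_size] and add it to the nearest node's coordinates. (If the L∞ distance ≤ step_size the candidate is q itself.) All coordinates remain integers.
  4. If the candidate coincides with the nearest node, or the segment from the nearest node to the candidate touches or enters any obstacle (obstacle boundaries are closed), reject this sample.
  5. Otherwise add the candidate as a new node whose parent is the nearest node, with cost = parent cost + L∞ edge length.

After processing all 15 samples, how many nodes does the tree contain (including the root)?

Node count: 14

1. q=(21,13) nearest=0 d=19 new=(5,3) → add node 1 parent=0 cost=3
2. q=(5,6) nearest=1 d=3 new=(5,6) → add node 2 parent=1 cost=6
3. q=(23,16) nearest=1 d=18 new=(8,6) → add node 3 parent=1 cost=6
4. q=(30,12) nearest=3 d=22 new=(11,9) → add node 4 parent=3 cost=9
5. q=(32,19) nearest=4 d=21 new=(14,12) → add node 5 parent=4 cost=12
6. q=(19,2) nearest=4 d=8 new=(14,6) → add node 6 parent=4 cost=12
7. q=(3,5) nearest=1 d=2 new=(3,5) → add node 7 parent=1 cost=5
8. q=(5,2) nearest=1 d=1 new=(5,2) → add node 8 parent=1 cost=4
9. q=(19,12) nearest=5 d=5 new=(17,12) → add node 9 parent=5 cost=15
10. q=(20,1) nearest=6 d=6 new=(17,3) → blocked by [17,19]×[1,6], reject
11. q=(15,18) nearest=5 d=6 new=(15,15) → add node 10 parent=5 cost=15
12. q=(22,16) nearest=9 d=5 new=(20,15) → add node 11 parent=9 cost=18
13. q=(9,2) nearest=1 d=4 new=(8,2) → add node 12 parent=1 cost=6
14. q=(11,21) nearest=10 d=6 new=(12,18) → add node 13 parent=10 cost=18
15. q=(8,3) nearest=12 d=1 new=(8,3) → blocked by [8,14]×[3,5], reject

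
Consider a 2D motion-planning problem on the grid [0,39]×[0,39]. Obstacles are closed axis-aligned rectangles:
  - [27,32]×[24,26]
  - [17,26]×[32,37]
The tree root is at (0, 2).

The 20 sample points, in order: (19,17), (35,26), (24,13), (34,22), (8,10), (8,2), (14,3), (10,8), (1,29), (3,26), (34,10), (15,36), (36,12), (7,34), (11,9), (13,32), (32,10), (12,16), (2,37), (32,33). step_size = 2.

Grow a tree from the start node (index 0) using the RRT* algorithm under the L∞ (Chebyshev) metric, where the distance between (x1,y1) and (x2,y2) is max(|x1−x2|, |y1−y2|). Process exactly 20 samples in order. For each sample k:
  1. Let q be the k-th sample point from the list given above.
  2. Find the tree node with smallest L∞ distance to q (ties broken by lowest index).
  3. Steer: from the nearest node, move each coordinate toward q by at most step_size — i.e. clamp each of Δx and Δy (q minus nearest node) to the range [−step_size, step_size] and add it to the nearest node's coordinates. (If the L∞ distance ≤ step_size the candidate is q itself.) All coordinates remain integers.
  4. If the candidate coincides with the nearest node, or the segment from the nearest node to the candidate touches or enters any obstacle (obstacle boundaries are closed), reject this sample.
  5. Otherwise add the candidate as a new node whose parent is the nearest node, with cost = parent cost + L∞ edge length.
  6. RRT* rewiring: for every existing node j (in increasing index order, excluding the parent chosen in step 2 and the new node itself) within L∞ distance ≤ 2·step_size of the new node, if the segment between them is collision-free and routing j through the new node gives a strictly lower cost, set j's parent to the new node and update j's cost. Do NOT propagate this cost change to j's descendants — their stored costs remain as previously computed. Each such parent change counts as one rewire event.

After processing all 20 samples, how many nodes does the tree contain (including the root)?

1. q=(19,17) nearest=0 d=19 new=(2,4) → add node 1 parent=0 cost=2
2. q=(35,26) nearest=1 d=33 new=(4,6) → add node 2 parent=1 cost=4
3. q=(24,13) nearest=2 d=20 new=(6,8) → add node 3 parent=2 cost=6
4. q=(34,22) nearest=3 d=28 new=(8,10) → add node 4 parent=3 cost=8
5. q=(8,10) nearest=4 d=0 → coincident, reject
6. q=(8,2) nearest=2 d=4 new=(6,4) → add node 5 parent=2 cost=6
7. q=(14,3) nearest=4 d=7 new=(10,8) → add node 6 parent=4 cost=10
8. q=(10,8) nearest=6 d=0 → coincident, reject
9. q=(1,29) nearest=4 d=19 new=(6,12) → add node 7 parent=4 cost=10
10. q=(3,26) nearest=7 d=14 new=(4,14) → add node 8 parent=7 cost=12
11. q=(34,10) nearest=6 d=24 new=(12,10) → add node 9 parent=6 cost=12
12. q=(15,36) nearest=8 d=22 new=(6,16) → add node 10 parent=8 cost=14
13. q=(36,12) nearest=9 d=24 new=(14,12) → add node 11 parent=9 cost=14
14. q=(7,34) nearest=10 d=18 new=(7,18) → add node 12 parent=10 cost=16
15. q=(11,9) nearest=6 d=1 new=(11,9) → add node 13 parent=6 cost=11
16. q=(13,32) nearest=12 d=14 new=(9,20) → add node 14 parent=12 cost=18
17. q=(32,10) nearest=11 d=18 new=(16,10) → add node 15 parent=11 cost=16
18. q=(12,16) nearest=11 d=4 new=(12,14) → add node 16 parent=11 cost=16
19. q=(2,37) nearest=14 d=17 new=(7,22) → add node 17 parent=14 cost=20
20. q=(32,33) nearest=16 d=20 new=(14,16) → add node 18 parent=16 cost=18

Node count: 19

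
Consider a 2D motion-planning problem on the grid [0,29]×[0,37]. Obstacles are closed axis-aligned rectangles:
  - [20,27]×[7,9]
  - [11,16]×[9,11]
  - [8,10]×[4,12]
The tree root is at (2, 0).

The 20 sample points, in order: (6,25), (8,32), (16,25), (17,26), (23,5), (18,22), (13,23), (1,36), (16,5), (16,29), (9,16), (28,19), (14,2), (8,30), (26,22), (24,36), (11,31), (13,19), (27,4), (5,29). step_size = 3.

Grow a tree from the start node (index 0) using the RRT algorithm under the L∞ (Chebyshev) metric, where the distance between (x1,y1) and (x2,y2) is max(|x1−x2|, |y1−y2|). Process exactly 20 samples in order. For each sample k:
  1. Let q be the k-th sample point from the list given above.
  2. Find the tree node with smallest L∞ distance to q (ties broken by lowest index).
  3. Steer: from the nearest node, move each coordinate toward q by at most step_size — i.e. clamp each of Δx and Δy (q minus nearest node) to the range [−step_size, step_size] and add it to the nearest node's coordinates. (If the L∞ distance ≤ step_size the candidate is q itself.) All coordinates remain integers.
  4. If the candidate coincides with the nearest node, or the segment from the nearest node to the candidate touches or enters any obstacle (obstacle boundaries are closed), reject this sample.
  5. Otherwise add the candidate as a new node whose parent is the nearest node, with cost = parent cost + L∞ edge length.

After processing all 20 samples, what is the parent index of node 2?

1. q=(6,25) nearest=0 d=25 new=(5,3) → add node 1 parent=0 cost=3
2. q=(8,32) nearest=1 d=29 new=(8,6) → blocked by [8,10]×[4,12], reject
3. q=(16,25) nearest=1 d=22 new=(8,6) → blocked by [8,10]×[4,12], reject
4. q=(17,26) nearest=1 d=23 new=(8,6) → blocked by [8,10]×[4,12], reject
5. q=(23,5) nearest=1 d=18 new=(8,5) → blocked by [8,10]×[4,12], reject
6. q=(18,22) nearest=1 d=19 new=(8,6) → blocked by [8,10]×[4,12], reject
7. q=(13,23) nearest=1 d=20 new=(8,6) → blocked by [8,10]×[4,12], reject
8. q=(1,36) nearest=1 d=33 new=(2,6) → add node 2 parent=1 cost=6
9. q=(16,5) nearest=1 d=11 new=(8,5) → blocked by [8,10]×[4,12], reject
10. q=(16,29) nearest=2 d=23 new=(5,9) → add node 3 parent=2 cost=9
11. q=(9,16) nearest=3 d=7 new=(8,12) → blocked by [8,10]×[4,12], reject
12. q=(28,19) nearest=1 d=23 new=(8,6) → blocked by [8,10]×[4,12], reject
13. q=(14,2) nearest=1 d=9 new=(8,2) → add node 4 parent=1 cost=6
14. q=(8,30) nearest=3 d=21 new=(8,12) → blocked by [8,10]×[4,12], reject
15. q=(26,22) nearest=4 d=20 new=(11,5) → blocked by [8,10]×[4,12], reject
16. q=(24,36) nearest=3 d=27 new=(8,12) → blocked by [8,10]×[4,12], reject
17. q=(11,31) nearest=3 d=22 new=(8,12) → blocked by [8,10]×[4,12], reject
18. q=(13,19) nearest=3 d=10 new=(8,12) → blocked by [8,10]×[4,12], reject
19. q=(27,4) nearest=4 d=19 new=(11,4) → add node 5 parent=4 cost=9
20. q=(5,29) nearest=3 d=20 new=(5,12) → add node 6 parent=3 cost=12

Parent of node 2: 1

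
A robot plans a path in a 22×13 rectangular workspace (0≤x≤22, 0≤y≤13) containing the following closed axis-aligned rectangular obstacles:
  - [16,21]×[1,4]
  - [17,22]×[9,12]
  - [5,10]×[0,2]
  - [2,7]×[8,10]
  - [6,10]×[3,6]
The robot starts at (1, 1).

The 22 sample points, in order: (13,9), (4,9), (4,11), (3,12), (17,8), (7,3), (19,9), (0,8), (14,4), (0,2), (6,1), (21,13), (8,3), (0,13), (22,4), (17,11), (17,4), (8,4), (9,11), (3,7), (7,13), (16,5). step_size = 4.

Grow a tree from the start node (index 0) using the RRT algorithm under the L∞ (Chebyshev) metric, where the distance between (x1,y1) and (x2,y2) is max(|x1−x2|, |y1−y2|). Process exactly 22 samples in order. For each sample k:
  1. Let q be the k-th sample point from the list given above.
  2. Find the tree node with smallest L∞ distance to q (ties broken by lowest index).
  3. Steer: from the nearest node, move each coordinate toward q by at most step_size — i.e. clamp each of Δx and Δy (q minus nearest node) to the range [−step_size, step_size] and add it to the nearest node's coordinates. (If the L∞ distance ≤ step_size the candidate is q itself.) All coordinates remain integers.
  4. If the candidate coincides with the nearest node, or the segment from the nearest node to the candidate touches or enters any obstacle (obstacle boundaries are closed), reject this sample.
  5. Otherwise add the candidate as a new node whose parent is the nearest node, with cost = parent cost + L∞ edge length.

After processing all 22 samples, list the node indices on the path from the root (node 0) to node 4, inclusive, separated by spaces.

1. q=(13,9) nearest=0 d=12 new=(5,5) → add node 1 parent=0 cost=4
2. q=(4,9) nearest=1 d=4 new=(4,9) → blocked by [2,7]×[8,10], reject
3. q=(4,11) nearest=1 d=6 new=(4,9) → blocked by [2,7]×[8,10], reject
4. q=(3,12) nearest=1 d=7 new=(3,9) → blocked by [2,7]×[8,10], reject
5. q=(17,8) nearest=1 d=12 new=(9,8) → blocked by [6,10]×[3,6], reject
6. q=(7,3) nearest=1 d=2 new=(7,3) → blocked by [6,10]×[3,6], reject
7. q=(19,9) nearest=1 d=14 new=(9,9) → blocked by [6,10]×[3,6], reject
8. q=(0,8) nearest=1 d=5 new=(1,8) → add node 2 parent=1 cost=8
9. q=(14,4) nearest=1 d=9 new=(9,4) → blocked by [6,10]×[3,6], reject
10. q=(0,2) nearest=0 d=1 new=(0,2) → add node 3 parent=0 cost=1
11. q=(6,1) nearest=1 d=4 new=(6,1) → blocked by [5,10]×[0,2], reject
12. q=(21,13) nearest=1 d=16 new=(9,9) → blocked by [6,10]×[3,6], reject
13. q=(8,3) nearest=1 d=3 new=(8,3) → blocked by [6,10]×[3,6], reject
14. q=(0,13) nearest=2 d=5 new=(0,12) → add node 4 parent=2 cost=12
15. q=(22,4) nearest=1 d=17 new=(9,4) → blocked by [6,10]×[3,6], reject
16. q=(17,11) nearest=1 d=12 new=(9,9) → blocked by [6,10]×[3,6], reject
17. q=(17,4) nearest=1 d=12 new=(9,4) → blocked by [6,10]×[3,6], reject
18. q=(8,4) nearest=1 d=3 new=(8,4) → blocked by [6,10]×[3,6], reject
19. q=(9,11) nearest=1 d=6 new=(9,9) → blocked by [6,10]×[3,6], reject
20. q=(3,7) nearest=1 d=2 new=(3,7) → add node 5 parent=1 cost=6
21. q=(7,13) nearest=2 d=6 new=(5,12) → blocked by [2,7]×[8,10], reject
22. q=(16,5) nearest=1 d=11 new=(9,5) → blocked by [6,10]×[3,6], reject

Path: 0 1 2 4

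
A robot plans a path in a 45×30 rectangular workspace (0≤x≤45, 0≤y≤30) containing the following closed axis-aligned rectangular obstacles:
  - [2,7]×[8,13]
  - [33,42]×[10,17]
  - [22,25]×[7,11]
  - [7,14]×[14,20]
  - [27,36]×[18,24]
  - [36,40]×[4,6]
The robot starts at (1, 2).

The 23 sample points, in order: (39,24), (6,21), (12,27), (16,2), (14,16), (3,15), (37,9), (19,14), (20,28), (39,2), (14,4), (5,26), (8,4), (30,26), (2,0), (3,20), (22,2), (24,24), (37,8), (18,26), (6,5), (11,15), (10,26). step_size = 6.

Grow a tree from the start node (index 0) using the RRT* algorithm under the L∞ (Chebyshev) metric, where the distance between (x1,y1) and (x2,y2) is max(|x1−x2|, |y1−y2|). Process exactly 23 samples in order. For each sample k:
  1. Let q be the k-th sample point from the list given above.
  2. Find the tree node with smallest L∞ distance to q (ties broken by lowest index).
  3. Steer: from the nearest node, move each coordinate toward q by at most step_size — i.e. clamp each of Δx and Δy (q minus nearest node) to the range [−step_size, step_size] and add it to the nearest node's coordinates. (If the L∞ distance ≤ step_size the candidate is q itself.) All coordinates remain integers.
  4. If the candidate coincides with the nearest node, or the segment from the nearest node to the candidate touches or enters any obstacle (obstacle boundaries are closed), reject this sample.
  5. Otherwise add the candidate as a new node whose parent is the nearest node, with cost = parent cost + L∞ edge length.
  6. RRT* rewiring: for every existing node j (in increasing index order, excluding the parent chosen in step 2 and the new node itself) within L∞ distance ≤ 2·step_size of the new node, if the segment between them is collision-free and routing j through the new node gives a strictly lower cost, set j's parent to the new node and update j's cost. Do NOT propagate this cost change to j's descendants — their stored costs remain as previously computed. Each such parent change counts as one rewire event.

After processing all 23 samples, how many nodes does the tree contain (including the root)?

Node count: 16

1. q=(39,24) nearest=0 d=38 new=(7,8) → blocked by [2,7]×[8,13], reject
2. q=(6,21) nearest=0 d=19 new=(6,8) → blocked by [2,7]×[8,13], reject
3. q=(12,27) nearest=0 d=25 new=(7,8) → blocked by [2,7]×[8,13], reject
4. q=(16,2) nearest=0 d=15 new=(7,2) → add node 1 parent=0 cost=6
5. q=(14,16) nearest=0 d=14 new=(7,8) → blocked by [2,7]×[8,13], reject
6. q=(3,15) nearest=0 d=13 new=(3,8) → blocked by [2,7]×[8,13], reject
7. q=(37,9) nearest=1 d=30 new=(13,8) → add node 2 parent=1 cost=12
8. q=(19,14) nearest=2 d=6 new=(19,14) → add node 3 parent=2 cost=18
9. q=(20,28) nearest=3 d=14 new=(20,20) → add node 4 parent=3 cost=24
10. q=(39,2) nearest=4 d=19 new=(26,14) → add node 5 parent=4 cost=30
11. q=(14,4) nearest=2 d=4 new=(14,4) → add node 6 parent=2 cost=16
12. q=(5,26) nearest=3 d=14 new=(13,20) → blocked by [7,14]×[14,20], reject
13. q=(8,4) nearest=1 d=2 new=(8,4) → add node 7 parent=1 cost=8; rewire 6→7 (14<16)
14. q=(30,26) nearest=4 d=10 new=(26,26) → add node 8 parent=4 cost=30
15. q=(2,0) nearest=0 d=2 new=(2,0) → add node 9 parent=0 cost=2
16. q=(3,20) nearest=2 d=12 new=(7,14) → blocked by [7,14]×[14,20], reject
17. q=(22,2) nearest=6 d=8 new=(20,2) → add node 10 parent=6 cost=20
18. q=(24,24) nearest=8 d=2 new=(24,24) → add node 11 parent=8 cost=32
19. q=(37,8) nearest=5 d=11 new=(32,8) → add node 12 parent=5 cost=36
20. q=(18,26) nearest=4 d=6 new=(18,26) → add node 13 parent=4 cost=30
21. q=(6,5) nearest=7 d=2 new=(6,5) → add node 14 parent=7 cost=10
22. q=(11,15) nearest=2 d=7 new=(11,14) → blocked by [7,14]×[14,20], reject
23. q=(10,26) nearest=13 d=8 new=(12,26) → add node 15 parent=13 cost=36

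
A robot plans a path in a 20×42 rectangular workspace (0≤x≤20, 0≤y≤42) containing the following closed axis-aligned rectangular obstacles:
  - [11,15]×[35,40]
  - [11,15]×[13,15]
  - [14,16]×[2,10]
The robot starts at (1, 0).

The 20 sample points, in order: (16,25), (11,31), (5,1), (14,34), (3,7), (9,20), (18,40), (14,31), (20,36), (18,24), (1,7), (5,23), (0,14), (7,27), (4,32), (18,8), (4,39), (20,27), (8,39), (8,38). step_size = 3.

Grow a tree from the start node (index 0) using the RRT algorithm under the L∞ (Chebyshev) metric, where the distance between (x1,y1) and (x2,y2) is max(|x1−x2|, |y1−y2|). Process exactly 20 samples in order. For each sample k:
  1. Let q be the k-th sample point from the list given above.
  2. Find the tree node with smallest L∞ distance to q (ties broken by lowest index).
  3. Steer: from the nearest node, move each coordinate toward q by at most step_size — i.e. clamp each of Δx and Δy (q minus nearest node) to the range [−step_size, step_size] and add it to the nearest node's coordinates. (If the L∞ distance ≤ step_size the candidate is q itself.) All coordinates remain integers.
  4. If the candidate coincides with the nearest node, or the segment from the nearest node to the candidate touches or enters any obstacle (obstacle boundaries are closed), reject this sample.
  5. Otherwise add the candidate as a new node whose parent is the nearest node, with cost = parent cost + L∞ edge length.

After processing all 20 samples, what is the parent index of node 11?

1. q=(16,25) nearest=0 d=25 new=(4,3) → add node 1 parent=0 cost=3
2. q=(11,31) nearest=1 d=28 new=(7,6) → add node 2 parent=1 cost=6
3. q=(5,1) nearest=1 d=2 new=(5,1) → add node 3 parent=1 cost=5
4. q=(14,34) nearest=2 d=28 new=(10,9) → add node 4 parent=2 cost=9
5. q=(3,7) nearest=1 d=4 new=(3,6) → add node 5 parent=1 cost=6
6. q=(9,20) nearest=4 d=11 new=(9,12) → add node 6 parent=4 cost=12
7. q=(18,40) nearest=6 d=28 new=(12,15) → blocked by [11,15]×[13,15], reject
8. q=(14,31) nearest=6 d=19 new=(12,15) → blocked by [11,15]×[13,15], reject
9. q=(20,36) nearest=6 d=24 new=(12,15) → blocked by [11,15]×[13,15], reject
10. q=(18,24) nearest=6 d=12 new=(12,15) → blocked by [11,15]×[13,15], reject
11. q=(1,7) nearest=5 d=2 new=(1,7) → add node 7 parent=5 cost=8
12. q=(5,23) nearest=6 d=11 new=(6,15) → add node 8 parent=6 cost=15
13. q=(0,14) nearest=8 d=6 new=(3,14) → add node 9 parent=8 cost=18
14. q=(7,27) nearest=8 d=12 new=(7,18) → add node 10 parent=8 cost=18
15. q=(4,32) nearest=10 d=14 new=(4,21) → add node 11 parent=10 cost=21
16. q=(18,8) nearest=4 d=8 new=(13,8) → add node 12 parent=4 cost=12
17. q=(4,39) nearest=11 d=18 new=(4,24) → add node 13 parent=11 cost=24
18. q=(20,27) nearest=10 d=13 new=(10,21) → add node 14 parent=10 cost=21
19. q=(8,39) nearest=13 d=15 new=(7,27) → add node 15 parent=13 cost=27
20. q=(8,38) nearest=15 d=11 new=(8,30) → add node 16 parent=15 cost=30

Parent of node 11: 10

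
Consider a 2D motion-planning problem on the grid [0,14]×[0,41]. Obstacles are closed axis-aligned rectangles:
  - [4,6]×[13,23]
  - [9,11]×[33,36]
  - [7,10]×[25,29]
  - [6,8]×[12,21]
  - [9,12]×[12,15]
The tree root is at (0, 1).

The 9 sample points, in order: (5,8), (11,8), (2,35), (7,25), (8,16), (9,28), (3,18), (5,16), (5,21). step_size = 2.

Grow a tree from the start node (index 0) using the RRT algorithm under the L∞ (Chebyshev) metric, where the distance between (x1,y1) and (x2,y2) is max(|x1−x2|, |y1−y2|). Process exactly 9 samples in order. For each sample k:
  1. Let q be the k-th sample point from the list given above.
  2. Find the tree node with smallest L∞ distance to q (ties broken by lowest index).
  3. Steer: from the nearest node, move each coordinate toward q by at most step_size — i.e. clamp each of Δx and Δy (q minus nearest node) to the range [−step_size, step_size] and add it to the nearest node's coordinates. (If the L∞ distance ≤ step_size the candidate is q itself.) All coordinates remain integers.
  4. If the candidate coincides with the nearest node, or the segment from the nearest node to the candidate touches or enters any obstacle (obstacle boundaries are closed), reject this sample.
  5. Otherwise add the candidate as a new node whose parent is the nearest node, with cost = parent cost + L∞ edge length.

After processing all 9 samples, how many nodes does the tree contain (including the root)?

1. q=(5,8) nearest=0 d=7 new=(2,3) → add node 1 parent=0 cost=2
2. q=(11,8) nearest=1 d=9 new=(4,5) → add node 2 parent=1 cost=4
3. q=(2,35) nearest=2 d=30 new=(2,7) → add node 3 parent=2 cost=6
4. q=(7,25) nearest=3 d=18 new=(4,9) → add node 4 parent=3 cost=8
5. q=(8,16) nearest=4 d=7 new=(6,11) → add node 5 parent=4 cost=10
6. q=(9,28) nearest=5 d=17 new=(8,13) → blocked by [6,8]×[12,21], reject
7. q=(3,18) nearest=5 d=7 new=(4,13) → blocked by [4,6]×[13,23], reject
8. q=(5,16) nearest=5 d=5 new=(5,13) → blocked by [4,6]×[13,23], reject
9. q=(5,21) nearest=5 d=10 new=(5,13) → blocked by [4,6]×[13,23], reject

Node count: 6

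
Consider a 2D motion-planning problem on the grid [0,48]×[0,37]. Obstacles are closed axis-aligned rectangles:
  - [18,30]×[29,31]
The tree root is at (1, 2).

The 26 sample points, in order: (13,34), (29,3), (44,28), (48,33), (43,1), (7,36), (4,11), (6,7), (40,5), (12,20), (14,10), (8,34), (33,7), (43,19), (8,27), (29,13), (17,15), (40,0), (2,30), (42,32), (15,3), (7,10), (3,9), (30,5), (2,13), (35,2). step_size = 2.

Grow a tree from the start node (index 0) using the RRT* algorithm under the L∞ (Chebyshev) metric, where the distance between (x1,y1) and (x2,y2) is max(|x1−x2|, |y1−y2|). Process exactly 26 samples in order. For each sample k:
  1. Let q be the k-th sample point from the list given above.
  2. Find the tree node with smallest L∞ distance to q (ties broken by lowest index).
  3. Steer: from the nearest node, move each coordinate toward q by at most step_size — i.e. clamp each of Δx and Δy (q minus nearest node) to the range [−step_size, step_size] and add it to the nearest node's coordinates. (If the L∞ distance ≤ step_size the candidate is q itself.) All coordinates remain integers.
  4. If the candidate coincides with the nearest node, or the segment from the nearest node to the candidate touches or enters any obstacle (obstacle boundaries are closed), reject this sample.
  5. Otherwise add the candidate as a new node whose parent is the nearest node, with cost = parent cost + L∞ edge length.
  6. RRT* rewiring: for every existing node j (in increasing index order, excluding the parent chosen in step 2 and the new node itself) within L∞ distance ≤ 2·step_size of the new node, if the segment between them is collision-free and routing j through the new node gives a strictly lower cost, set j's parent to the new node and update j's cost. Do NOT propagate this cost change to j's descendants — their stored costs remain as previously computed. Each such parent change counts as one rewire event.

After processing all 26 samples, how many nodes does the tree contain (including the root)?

Node count: 27

1. q=(13,34) nearest=0 d=32 new=(3,4) → add node 1 parent=0 cost=2
2. q=(29,3) nearest=1 d=26 new=(5,3) → add node 2 parent=1 cost=4
3. q=(44,28) nearest=2 d=39 new=(7,5) → add node 3 parent=2 cost=6
4. q=(48,33) nearest=3 d=41 new=(9,7) → add node 4 parent=3 cost=8
5. q=(43,1) nearest=4 d=34 new=(11,5) → add node 5 parent=4 cost=10
6. q=(7,36) nearest=4 d=29 new=(7,9) → add node 6 parent=4 cost=10
7. q=(4,11) nearest=6 d=3 new=(5,11) → add node 7 parent=6 cost=12
8. q=(6,7) nearest=3 d=2 new=(6,7) → add node 8 parent=3 cost=8
9. q=(40,5) nearest=5 d=29 new=(13,5) → add node 9 parent=5 cost=12
10. q=(12,20) nearest=7 d=9 new=(7,13) → add node 10 parent=7 cost=14
11. q=(14,10) nearest=4 d=5 new=(11,9) → add node 11 parent=4 cost=10
12. q=(8,34) nearest=10 d=21 new=(8,15) → add node 12 parent=10 cost=16
13. q=(33,7) nearest=9 d=20 new=(15,7) → add node 13 parent=9 cost=14
14. q=(43,19) nearest=13 d=28 new=(17,9) → add node 14 parent=13 cost=16
15. q=(8,27) nearest=12 d=12 new=(8,17) → add node 15 parent=12 cost=18
16. q=(29,13) nearest=14 d=12 new=(19,11) → add node 16 parent=14 cost=18
17. q=(17,15) nearest=16 d=4 new=(17,13) → add node 17 parent=16 cost=20
18. q=(40,0) nearest=16 d=21 new=(21,9) → add node 18 parent=16 cost=20
19. q=(2,30) nearest=15 d=13 new=(6,19) → add node 19 parent=15 cost=20
20. q=(42,32) nearest=16 d=23 new=(21,13) → add node 20 parent=16 cost=20
21. q=(15,3) nearest=9 d=2 new=(15,3) → add node 21 parent=9 cost=14
22. q=(7,10) nearest=6 d=1 new=(7,10) → add node 22 parent=6 cost=11
23. q=(3,9) nearest=7 d=2 new=(3,9) → add node 23 parent=7 cost=14
24. q=(30,5) nearest=18 d=9 new=(23,7) → add node 24 parent=18 cost=22
25. q=(2,13) nearest=7 d=3 new=(3,13) → add node 25 parent=7 cost=14
26. q=(35,2) nearest=24 d=12 new=(25,5) → add node 26 parent=24 cost=24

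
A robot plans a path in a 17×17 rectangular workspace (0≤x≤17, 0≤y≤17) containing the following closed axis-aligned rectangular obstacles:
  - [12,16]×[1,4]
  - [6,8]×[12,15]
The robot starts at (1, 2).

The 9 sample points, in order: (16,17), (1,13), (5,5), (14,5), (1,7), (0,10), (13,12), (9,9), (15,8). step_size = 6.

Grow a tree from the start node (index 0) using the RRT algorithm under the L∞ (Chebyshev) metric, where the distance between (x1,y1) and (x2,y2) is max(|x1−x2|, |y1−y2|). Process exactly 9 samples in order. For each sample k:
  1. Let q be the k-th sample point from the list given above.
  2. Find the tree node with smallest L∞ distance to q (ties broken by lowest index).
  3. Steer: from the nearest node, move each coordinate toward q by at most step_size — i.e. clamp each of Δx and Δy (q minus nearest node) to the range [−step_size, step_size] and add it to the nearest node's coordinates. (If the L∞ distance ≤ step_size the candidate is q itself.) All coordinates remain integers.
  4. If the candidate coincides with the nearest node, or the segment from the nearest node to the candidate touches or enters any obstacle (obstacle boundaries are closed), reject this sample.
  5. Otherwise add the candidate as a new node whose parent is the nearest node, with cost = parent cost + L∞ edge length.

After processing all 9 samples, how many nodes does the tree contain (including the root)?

1. q=(16,17) nearest=0 d=15 new=(7,8) → add node 1 parent=0 cost=6
2. q=(1,13) nearest=1 d=6 new=(1,13) → add node 2 parent=1 cost=12
3. q=(5,5) nearest=1 d=3 new=(5,5) → add node 3 parent=1 cost=9
4. q=(14,5) nearest=1 d=7 new=(13,5) → add node 4 parent=1 cost=12
5. q=(1,7) nearest=3 d=4 new=(1,7) → add node 5 parent=3 cost=13
6. q=(0,10) nearest=2 d=3 new=(0,10) → add node 6 parent=2 cost=15
7. q=(13,12) nearest=1 d=6 new=(13,12) → add node 7 parent=1 cost=12
8. q=(9,9) nearest=1 d=2 new=(9,9) → add node 8 parent=1 cost=8
9. q=(15,8) nearest=4 d=3 new=(15,8) → add node 9 parent=4 cost=15

Node count: 10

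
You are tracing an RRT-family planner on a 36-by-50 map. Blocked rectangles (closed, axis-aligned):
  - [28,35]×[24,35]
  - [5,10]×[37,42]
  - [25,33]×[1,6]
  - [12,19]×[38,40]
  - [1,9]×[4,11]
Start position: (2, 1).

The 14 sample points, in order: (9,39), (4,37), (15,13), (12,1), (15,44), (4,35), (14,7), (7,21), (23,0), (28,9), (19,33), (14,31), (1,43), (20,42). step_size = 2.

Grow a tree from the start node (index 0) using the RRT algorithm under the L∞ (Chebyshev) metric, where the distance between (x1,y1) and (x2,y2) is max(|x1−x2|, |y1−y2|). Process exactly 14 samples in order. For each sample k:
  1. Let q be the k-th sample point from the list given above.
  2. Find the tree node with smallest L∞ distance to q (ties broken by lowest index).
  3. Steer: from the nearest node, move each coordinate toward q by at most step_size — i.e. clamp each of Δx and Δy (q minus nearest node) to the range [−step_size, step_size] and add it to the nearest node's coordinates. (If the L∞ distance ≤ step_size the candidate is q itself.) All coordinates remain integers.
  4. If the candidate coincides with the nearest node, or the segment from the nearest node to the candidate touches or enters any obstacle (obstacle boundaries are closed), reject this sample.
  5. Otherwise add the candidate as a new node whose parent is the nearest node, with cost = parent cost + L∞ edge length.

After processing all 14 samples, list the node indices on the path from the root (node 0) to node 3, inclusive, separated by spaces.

Path: 0 1 2 3

1. q=(9,39) nearest=0 d=38 new=(4,3) → add node 1 parent=0 cost=2
2. q=(4,37) nearest=1 d=34 new=(4,5) → blocked by [1,9]×[4,11], reject
3. q=(15,13) nearest=1 d=11 new=(6,5) → blocked by [1,9]×[4,11], reject
4. q=(12,1) nearest=1 d=8 new=(6,1) → add node 2 parent=1 cost=4
5. q=(15,44) nearest=1 d=41 new=(6,5) → blocked by [1,9]×[4,11], reject
6. q=(4,35) nearest=1 d=32 new=(4,5) → blocked by [1,9]×[4,11], reject
7. q=(14,7) nearest=2 d=8 new=(8,3) → add node 3 parent=2 cost=6
8. q=(7,21) nearest=1 d=18 new=(6,5) → blocked by [1,9]×[4,11], reject
9. q=(23,0) nearest=3 d=15 new=(10,1) → add node 4 parent=3 cost=8
10. q=(28,9) nearest=4 d=18 new=(12,3) → add node 5 parent=4 cost=10
11. q=(19,33) nearest=1 d=30 new=(6,5) → blocked by [1,9]×[4,11], reject
12. q=(14,31) nearest=1 d=28 new=(6,5) → blocked by [1,9]×[4,11], reject
13. q=(1,43) nearest=1 d=40 new=(2,5) → blocked by [1,9]×[4,11], reject
14. q=(20,42) nearest=1 d=39 new=(6,5) → blocked by [1,9]×[4,11], reject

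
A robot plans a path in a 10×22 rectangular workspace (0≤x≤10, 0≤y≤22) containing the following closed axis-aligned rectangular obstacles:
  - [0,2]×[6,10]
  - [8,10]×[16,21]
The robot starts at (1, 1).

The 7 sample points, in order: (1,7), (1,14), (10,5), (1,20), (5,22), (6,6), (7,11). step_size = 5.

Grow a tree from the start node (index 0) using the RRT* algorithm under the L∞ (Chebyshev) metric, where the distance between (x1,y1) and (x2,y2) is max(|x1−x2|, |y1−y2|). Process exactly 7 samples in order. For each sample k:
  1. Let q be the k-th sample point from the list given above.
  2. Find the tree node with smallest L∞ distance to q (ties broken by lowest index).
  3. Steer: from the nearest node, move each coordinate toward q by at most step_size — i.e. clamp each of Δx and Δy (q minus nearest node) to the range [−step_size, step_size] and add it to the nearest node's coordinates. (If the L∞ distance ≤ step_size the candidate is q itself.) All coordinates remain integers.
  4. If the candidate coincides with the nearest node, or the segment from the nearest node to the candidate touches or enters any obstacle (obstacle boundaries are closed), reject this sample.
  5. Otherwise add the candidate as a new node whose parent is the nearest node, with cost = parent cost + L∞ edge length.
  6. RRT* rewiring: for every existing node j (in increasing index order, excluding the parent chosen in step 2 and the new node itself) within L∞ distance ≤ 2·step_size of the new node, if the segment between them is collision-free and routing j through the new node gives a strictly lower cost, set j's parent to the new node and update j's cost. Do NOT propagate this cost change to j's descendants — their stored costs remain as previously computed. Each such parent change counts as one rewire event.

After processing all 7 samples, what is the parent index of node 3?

1. q=(1,7) nearest=0 d=6 new=(1,6) → blocked by [0,2]×[6,10], reject
2. q=(1,14) nearest=0 d=13 new=(1,6) → blocked by [0,2]×[6,10], reject
3. q=(10,5) nearest=0 d=9 new=(6,5) → add node 1 parent=0 cost=5
4. q=(1,20) nearest=1 d=15 new=(1,10) → blocked by [0,2]×[6,10], reject
5. q=(5,22) nearest=1 d=17 new=(5,10) → add node 2 parent=1 cost=10
6. q=(6,6) nearest=1 d=1 new=(6,6) → add node 3 parent=1 cost=6
7. q=(7,11) nearest=2 d=2 new=(7,11) → add node 4 parent=2 cost=12

Parent of node 3: 1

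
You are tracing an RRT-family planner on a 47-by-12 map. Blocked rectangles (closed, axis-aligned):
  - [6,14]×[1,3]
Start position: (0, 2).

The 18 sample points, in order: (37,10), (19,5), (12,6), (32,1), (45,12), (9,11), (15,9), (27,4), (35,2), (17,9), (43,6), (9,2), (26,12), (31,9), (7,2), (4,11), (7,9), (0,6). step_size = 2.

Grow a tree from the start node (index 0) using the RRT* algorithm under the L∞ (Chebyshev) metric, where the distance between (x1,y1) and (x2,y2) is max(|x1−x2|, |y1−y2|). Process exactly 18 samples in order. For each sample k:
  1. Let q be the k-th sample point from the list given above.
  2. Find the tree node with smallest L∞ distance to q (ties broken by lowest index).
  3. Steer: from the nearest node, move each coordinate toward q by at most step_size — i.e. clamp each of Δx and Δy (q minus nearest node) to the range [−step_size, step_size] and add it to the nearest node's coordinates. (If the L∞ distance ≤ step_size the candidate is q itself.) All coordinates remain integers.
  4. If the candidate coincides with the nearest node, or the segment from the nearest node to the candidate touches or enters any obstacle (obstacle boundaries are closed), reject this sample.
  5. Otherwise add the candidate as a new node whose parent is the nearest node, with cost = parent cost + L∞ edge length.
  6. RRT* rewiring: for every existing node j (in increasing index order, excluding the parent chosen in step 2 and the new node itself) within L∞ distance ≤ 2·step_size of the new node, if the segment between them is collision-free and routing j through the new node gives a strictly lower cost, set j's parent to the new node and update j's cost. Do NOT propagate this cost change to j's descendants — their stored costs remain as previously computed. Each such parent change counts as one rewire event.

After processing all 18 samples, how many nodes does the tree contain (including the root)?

1. q=(37,10) nearest=0 d=37 new=(2,4) → add node 1 parent=0 cost=2
2. q=(19,5) nearest=1 d=17 new=(4,5) → add node 2 parent=1 cost=4
3. q=(12,6) nearest=2 d=8 new=(6,6) → add node 3 parent=2 cost=6
4. q=(32,1) nearest=3 d=26 new=(8,4) → add node 4 parent=3 cost=8
5. q=(45,12) nearest=4 d=37 new=(10,6) → add node 5 parent=4 cost=10
6. q=(9,11) nearest=3 d=5 new=(8,8) → add node 6 parent=3 cost=8
7. q=(15,9) nearest=5 d=5 new=(12,8) → add node 7 parent=5 cost=12
8. q=(27,4) nearest=7 d=15 new=(14,6) → add node 8 parent=7 cost=14
9. q=(35,2) nearest=8 d=21 new=(16,4) → add node 9 parent=8 cost=16
10. q=(17,9) nearest=8 d=3 new=(16,8) → add node 10 parent=8 cost=16
11. q=(43,6) nearest=9 d=27 new=(18,6) → add node 11 parent=9 cost=18
12. q=(9,2) nearest=4 d=2 new=(9,2) → blocked by [6,14]×[1,3], reject
13. q=(26,12) nearest=11 d=8 new=(20,8) → add node 12 parent=11 cost=20
14. q=(31,9) nearest=12 d=11 new=(22,9) → add node 13 parent=12 cost=22
15. q=(7,2) nearest=4 d=2 new=(7,2) → blocked by [6,14]×[1,3], reject
16. q=(4,11) nearest=6 d=4 new=(6,10) → add node 14 parent=6 cost=10
17. q=(7,9) nearest=6 d=1 new=(7,9) → add node 15 parent=6 cost=9
18. q=(0,6) nearest=1 d=2 new=(0,6) → add node 16 parent=1 cost=4

Node count: 17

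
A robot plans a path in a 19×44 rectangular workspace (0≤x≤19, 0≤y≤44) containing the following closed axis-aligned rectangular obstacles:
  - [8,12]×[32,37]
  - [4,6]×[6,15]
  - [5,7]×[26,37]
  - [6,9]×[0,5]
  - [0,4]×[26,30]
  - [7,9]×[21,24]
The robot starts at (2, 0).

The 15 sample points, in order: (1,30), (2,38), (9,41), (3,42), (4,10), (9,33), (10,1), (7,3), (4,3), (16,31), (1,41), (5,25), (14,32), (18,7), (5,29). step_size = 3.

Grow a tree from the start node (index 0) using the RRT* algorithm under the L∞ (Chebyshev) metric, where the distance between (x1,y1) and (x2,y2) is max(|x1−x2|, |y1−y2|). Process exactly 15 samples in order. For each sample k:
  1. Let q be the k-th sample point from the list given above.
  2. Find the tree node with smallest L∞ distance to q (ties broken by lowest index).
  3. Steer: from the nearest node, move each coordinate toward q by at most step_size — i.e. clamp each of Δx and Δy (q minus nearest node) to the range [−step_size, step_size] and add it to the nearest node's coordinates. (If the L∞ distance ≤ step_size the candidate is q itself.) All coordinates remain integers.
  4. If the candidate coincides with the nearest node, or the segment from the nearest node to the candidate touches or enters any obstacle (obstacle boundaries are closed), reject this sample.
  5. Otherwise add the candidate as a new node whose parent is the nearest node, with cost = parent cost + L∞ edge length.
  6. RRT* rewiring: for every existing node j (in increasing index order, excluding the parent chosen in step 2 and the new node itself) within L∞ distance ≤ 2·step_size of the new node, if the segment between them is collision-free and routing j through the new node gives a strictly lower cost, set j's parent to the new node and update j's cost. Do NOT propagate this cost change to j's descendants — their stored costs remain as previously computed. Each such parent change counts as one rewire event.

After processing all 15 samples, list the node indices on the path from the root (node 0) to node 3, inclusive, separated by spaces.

1. q=(1,30) nearest=0 d=30 new=(1,3) → add node 1 parent=0 cost=3
2. q=(2,38) nearest=1 d=35 new=(2,6) → add node 2 parent=1 cost=6
3. q=(9,41) nearest=2 d=35 new=(5,9) → blocked by [4,6]×[6,15], reject
4. q=(3,42) nearest=2 d=36 new=(3,9) → add node 3 parent=2 cost=9
5. q=(4,10) nearest=3 d=1 new=(4,10) → blocked by [4,6]×[6,15], reject
6. q=(9,33) nearest=3 d=24 new=(6,12) → blocked by [4,6]×[6,15], reject
7. q=(10,1) nearest=0 d=8 new=(5,1) → add node 4 parent=0 cost=3
8. q=(7,3) nearest=4 d=2 new=(7,3) → blocked by [6,9]×[0,5], reject
9. q=(4,3) nearest=4 d=2 new=(4,3) → add node 5 parent=4 cost=5
10. q=(16,31) nearest=3 d=22 new=(6,12) → blocked by [4,6]×[6,15], reject
11. q=(1,41) nearest=3 d=32 new=(1,12) → add node 6 parent=3 cost=12
12. q=(5,25) nearest=6 d=13 new=(4,15) → blocked by [4,6]×[6,15], reject
13. q=(14,32) nearest=6 d=20 new=(4,15) → blocked by [4,6]×[6,15], reject
14. q=(18,7) nearest=4 d=13 new=(8,4) → blocked by [6,9]×[0,5], reject
15. q=(5,29) nearest=6 d=17 new=(4,15) → blocked by [4,6]×[6,15], reject

Path: 0 1 2 3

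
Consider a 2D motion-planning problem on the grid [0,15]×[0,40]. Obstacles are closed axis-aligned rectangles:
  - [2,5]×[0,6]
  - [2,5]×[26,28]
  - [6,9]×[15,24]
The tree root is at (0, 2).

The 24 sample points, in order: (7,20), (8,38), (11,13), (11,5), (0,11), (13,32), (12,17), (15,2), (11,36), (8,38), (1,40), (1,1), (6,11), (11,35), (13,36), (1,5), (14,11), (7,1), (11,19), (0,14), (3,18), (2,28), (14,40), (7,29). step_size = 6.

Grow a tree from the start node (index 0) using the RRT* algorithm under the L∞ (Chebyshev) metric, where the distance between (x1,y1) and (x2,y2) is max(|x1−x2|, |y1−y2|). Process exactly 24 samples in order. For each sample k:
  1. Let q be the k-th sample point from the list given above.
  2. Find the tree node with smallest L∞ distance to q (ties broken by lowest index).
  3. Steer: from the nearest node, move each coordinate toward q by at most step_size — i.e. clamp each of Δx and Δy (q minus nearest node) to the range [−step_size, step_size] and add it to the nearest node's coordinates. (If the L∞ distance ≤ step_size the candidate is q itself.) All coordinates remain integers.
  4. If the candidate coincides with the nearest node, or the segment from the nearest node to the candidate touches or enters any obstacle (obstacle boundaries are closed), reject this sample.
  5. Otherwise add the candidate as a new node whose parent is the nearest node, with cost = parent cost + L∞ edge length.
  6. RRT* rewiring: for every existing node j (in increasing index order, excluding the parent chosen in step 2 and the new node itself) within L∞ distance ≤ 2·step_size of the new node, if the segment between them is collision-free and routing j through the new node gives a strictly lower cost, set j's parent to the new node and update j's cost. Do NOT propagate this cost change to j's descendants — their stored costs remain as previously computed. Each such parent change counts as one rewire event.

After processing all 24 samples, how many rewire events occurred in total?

1. q=(7,20) nearest=0 d=18 new=(6,8) → blocked by [2,5]×[0,6], reject
2. q=(8,38) nearest=0 d=36 new=(6,8) → blocked by [2,5]×[0,6], reject
3. q=(11,13) nearest=0 d=11 new=(6,8) → blocked by [2,5]×[0,6], reject
4. q=(11,5) nearest=0 d=11 new=(6,5) → blocked by [2,5]×[0,6], reject
5. q=(0,11) nearest=0 d=9 new=(0,8) → add node 1 parent=0 cost=6
6. q=(13,32) nearest=1 d=24 new=(6,14) → add node 2 parent=1 cost=12
7. q=(12,17) nearest=2 d=6 new=(12,17) → blocked by [6,9]×[15,24], reject
8. q=(15,2) nearest=2 d=12 new=(12,8) → add node 3 parent=2 cost=18
9. q=(11,36) nearest=2 d=22 new=(11,20) → blocked by [6,9]×[15,24], reject
10. q=(8,38) nearest=2 d=24 new=(8,20) → blocked by [6,9]×[15,24], reject
11. q=(1,40) nearest=2 d=26 new=(1,20) → add node 4 parent=2 cost=18
12. q=(1,1) nearest=0 d=1 new=(1,1) → add node 5 parent=0 cost=1
13. q=(6,11) nearest=2 d=3 new=(6,11) → add node 6 parent=2 cost=15
14. q=(11,35) nearest=4 d=15 new=(7,26) → add node 7 parent=4 cost=24
15. q=(13,36) nearest=7 d=10 new=(13,32) → add node 8 parent=7 cost=30
16. q=(1,5) nearest=0 d=3 new=(1,5) → add node 9 parent=0 cost=3; rewire 6→9 (9<15)
17. q=(14,11) nearest=3 d=3 new=(14,11) → add node 10 parent=3 cost=21
18. q=(7,1) nearest=5 d=6 new=(7,1) → blocked by [2,5]×[0,6], reject
19. q=(11,19) nearest=2 d=5 new=(11,19) → blocked by [6,9]×[15,24], reject
20. q=(0,14) nearest=1 d=6 new=(0,14) → add node 11 parent=1 cost=12
21. q=(3,18) nearest=4 d=2 new=(3,18) → add node 12 parent=4 cost=20
22. q=(2,28) nearest=7 d=5 new=(2,28) → blocked by [2,5]×[26,28], reject
23. q=(14,40) nearest=8 d=8 new=(14,38) → add node 13 parent=8 cost=36
24. q=(7,29) nearest=7 d=3 new=(7,29) → add node 14 parent=7 cost=27

Rewire events: 1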